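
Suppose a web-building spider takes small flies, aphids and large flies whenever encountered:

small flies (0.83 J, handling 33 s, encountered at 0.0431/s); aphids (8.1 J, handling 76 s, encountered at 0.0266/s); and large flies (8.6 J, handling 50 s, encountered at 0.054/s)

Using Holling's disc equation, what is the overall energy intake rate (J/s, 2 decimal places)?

Energy encountered per unit search time: 0.0431×0.83 + 0.0266×8.1 + 0.054×8.6 = 0.7156 J/s.
Handling time per unit search time: 0.0431×33 + 0.0266×76 + 0.054×50 = 6.144.
Rate = 0.7156/(1 + 6.144) = 0.1002 J/s.

0.10 J/s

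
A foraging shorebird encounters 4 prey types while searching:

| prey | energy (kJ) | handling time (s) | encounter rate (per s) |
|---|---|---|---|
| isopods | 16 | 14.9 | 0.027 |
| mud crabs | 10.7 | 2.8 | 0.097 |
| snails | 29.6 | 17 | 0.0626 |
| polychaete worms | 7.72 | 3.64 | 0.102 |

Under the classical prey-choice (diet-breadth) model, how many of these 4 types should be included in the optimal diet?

Profitabilities (E/h, kJ/s): mud crabs 3.82, polychaete worms 2.12, snails 1.74, isopods 1.07. Add prey in this order while the next type's profitability exceeds the intake rate on those already taken.
Rate on top 1: 0.8162. polychaete worms: 2.12 > 0.8162 → include.
Rate on top 2: 1.111. snails: 1.74 > 1.111 → include.
Rate on top 3: 1.359. isopods: 1.07 < 1.359 → exclude; stop.
Optimal diet: mud crabs, polychaete worms, snails — 3 of 4 types.

3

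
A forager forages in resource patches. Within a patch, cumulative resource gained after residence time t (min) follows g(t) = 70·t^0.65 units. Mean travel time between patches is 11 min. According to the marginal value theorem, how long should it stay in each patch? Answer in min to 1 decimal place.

Optimal t* satisfies g'(t*) = g(t*)/(T + t*).
g'(t) = 0.65·70·t^-0.35. Setting 0.65·70·t^-0.35 = 70·t^0.65/(11+t) gives 0.65(11+t) = t, so 0.35·t = 0.65×11.
t* = 0.65×11/0.35 = 20.43 min.

20.4 min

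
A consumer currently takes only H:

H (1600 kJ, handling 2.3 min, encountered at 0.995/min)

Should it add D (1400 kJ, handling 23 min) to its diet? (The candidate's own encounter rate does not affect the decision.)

No

Intake rate on the current diet: R = (0.995×1600) / (1 + 0.995×2.3) = 1592/3.288 = 484.1 kJ/min.
Profitability of D: 1400/23 = 60.87 kJ/min.
60.87 < 484.1, so adding D would lower the average — exclude it.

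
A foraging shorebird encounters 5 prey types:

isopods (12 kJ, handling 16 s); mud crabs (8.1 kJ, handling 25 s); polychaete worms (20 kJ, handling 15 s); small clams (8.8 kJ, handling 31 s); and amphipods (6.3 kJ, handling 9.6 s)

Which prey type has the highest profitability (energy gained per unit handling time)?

Profitability E/h (kJ/s): isopods = 12/16 = 0.75, mud crabs = 8.1/25 = 0.324, polychaete worms = 20/15 = 1.33, small clams = 8.8/31 = 0.284, amphipods = 6.3/9.6 = 0.656.
Ranked: polychaete worms > isopods > amphipods > mud crabs > small clams.

polychaete worms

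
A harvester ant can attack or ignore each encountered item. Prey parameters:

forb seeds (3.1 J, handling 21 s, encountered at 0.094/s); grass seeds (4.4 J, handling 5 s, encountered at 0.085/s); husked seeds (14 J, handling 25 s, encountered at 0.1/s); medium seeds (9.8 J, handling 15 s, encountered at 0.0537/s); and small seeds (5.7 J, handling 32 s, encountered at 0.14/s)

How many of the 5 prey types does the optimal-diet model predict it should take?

Rank by E/h (J/s): grass seeds 0.88, medium seeds 0.653, husked seeds 0.56, small seeds 0.178, forb seeds 0.148. Include each in turn until the next type's E/h falls below the running intake rate.
Rate on top 1: 0.2625. medium seeds: 0.653 > 0.2625 → include.
Rate on top 2: 0.4036. husked seeds: 0.56 > 0.4036 → include.
Rate on top 3: 0.4863. small seeds: 0.178 < 0.4863 → exclude; stop.
Optimal diet: grass seeds, medium seeds, husked seeds — 3 of 5 types.

3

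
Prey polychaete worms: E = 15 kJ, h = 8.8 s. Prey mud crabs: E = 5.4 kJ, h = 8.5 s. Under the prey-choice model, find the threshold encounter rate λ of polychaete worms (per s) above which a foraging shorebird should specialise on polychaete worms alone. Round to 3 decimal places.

0.068 per s

Drop mud crabs once their profitability E₂/h₂ falls below the rate achievable on polychaete worms alone: E₂/h₂ = λE₁/(1 + λh₁).
Solve for λ: λE₁h₂ = E₂(1 + λh₁) → λ(E₁h₂ − E₂h₁) = E₂ → λ = E₂/(E₁h₂ − E₂h₁).
λ = 5.4/(15×8.5 − 5.4×8.8) = 5.4/79.98 = 0.06752 per s.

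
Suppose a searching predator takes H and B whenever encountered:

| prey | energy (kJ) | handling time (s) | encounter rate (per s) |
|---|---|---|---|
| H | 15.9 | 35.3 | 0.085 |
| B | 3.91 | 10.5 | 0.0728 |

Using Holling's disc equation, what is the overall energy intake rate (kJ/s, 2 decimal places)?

Energy encountered per unit search time: 0.085×15.9 + 0.0728×3.91 = 1.636 kJ/s.
Handling time per unit search time: 0.085×35.3 + 0.0728×10.5 = 3.765.
Rate = 1.636/(1 + 3.765) = 0.3434 kJ/s.

0.34 kJ/s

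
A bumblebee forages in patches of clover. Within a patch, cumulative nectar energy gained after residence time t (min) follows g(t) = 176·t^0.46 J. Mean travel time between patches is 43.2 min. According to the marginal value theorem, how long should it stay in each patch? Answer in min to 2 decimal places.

36.80 min

Optimal t* satisfies g'(t*) = g(t*)/(T + t*).
g'(t) = 0.46·176·t^-0.54. Setting 0.46·176·t^-0.54 = 176·t^0.46/(43.2+t) gives 0.46(43.2+t) = t, so 0.54·t = 0.46×43.2.
t* = 0.46×43.2/0.54 = 36.8 min.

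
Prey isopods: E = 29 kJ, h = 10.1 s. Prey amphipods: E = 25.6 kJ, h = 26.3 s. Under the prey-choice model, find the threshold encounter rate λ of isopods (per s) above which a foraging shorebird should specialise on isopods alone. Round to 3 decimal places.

0.051 per s

At the threshold, the rate on isopods alone equals the profitability of amphipods: λ·29/(1 + λ·10.1) = 25.6/26.3 = 0.9734.
Rearranging, λ(29 − 0.9734×10.1) = 0.9734, so λ = 0.9734/19.17 = 0.05078 per s.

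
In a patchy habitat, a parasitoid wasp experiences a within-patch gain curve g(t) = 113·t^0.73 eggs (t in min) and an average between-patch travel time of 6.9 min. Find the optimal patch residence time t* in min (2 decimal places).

Maximise g(t)/(T+t): set derivative to zero → g'(t)(T+t) = g(t).
g'(t) = 0.73·113·t^-0.27. Setting 0.73·113·t^-0.27 = 113·t^0.73/(6.9+t) gives 0.73(6.9+t) = t, so 0.27·t = 0.73×6.9.
t* = 0.73×6.9/0.27 = 18.66 min.

18.66 min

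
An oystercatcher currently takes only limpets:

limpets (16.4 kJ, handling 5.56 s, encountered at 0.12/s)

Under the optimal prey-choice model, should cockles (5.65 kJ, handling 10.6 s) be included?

No

Intake rate on the current diet: R = (0.12×16.4) / (1 + 0.12×5.56) = 1.968/1.667 = 1.18 kJ/s.
Profitability of cockles: 5.65/10.6 = 0.533 kJ/s.
Since 0.533 < R, time spent handling cockles is better spent searching.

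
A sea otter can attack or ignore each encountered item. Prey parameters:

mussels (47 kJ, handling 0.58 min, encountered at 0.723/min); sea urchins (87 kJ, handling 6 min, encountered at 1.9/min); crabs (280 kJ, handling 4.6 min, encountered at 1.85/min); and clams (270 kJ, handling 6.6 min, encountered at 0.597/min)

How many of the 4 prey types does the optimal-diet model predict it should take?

Rank by E/h (kJ/min): mussels 81, crabs 60.9, clams 40.9, sea urchins 14.5. Include each in turn until the next type's E/h falls below the running intake rate.
Rate on top 1: 23.94. crabs: 60.9 > 23.94 → include.
Rate on top 2: 55.59. clams: 40.9 < 55.59 → exclude; stop.
Optimal diet: mussels, crabs — 2 of 4 types.

2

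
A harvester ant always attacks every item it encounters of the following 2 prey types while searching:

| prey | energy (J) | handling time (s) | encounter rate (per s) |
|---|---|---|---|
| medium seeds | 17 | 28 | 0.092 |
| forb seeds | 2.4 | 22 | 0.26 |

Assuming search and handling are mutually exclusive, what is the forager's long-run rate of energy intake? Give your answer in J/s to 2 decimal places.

R = (0.092×17 + 0.26×2.4) / (1 + 0.092×28 + 0.26×22) = 2.188/9.296 = 0.2354 J/s.

0.24 J/s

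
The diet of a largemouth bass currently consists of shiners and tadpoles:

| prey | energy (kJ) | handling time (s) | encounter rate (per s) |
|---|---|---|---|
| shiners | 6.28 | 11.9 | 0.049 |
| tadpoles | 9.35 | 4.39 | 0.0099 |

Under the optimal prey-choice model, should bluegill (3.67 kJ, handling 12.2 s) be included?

Yes

Current rate: (0.049×6.28 + 0.0099×9.35)/(1 + 0.049×11.9 + 0.0099×4.39) = 0.2461 kJ/s.
Profitability of bluegill: 3.67/12.2 = 0.3008 kJ/s.
0.3008 > 0.2461, so adding bluegill raises the average — include it.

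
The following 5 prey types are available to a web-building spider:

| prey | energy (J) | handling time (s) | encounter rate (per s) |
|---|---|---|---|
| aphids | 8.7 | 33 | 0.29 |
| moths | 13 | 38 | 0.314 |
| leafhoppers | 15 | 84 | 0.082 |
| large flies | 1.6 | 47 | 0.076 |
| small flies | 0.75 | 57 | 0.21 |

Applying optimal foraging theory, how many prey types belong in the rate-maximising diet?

E/h in descending order: moths 0.342, aphids 0.264, leafhoppers 0.179, large flies 0.034, small flies 0.0132 J/s. The optimal diet is the largest prefix of this list for which every included type satisfies E_i/h_i > R on the types above it.
Rate on top 1: 0.3157. aphids: 0.264 < 0.3157 → exclude; stop.
Optimal diet: moths — 1 of 5 types.

1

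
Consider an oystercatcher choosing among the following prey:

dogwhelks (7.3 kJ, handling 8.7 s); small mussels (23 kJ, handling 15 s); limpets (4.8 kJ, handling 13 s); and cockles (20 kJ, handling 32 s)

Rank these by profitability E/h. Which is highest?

small mussels

In descending order of E/h:
small mussels: 23/15 = 1.53 kJ/s
dogwhelks: 7.3/8.7 = 0.839 kJ/s
cockles: 20/32 = 0.625 kJ/s
limpets: 4.8/13 = 0.369 kJ/s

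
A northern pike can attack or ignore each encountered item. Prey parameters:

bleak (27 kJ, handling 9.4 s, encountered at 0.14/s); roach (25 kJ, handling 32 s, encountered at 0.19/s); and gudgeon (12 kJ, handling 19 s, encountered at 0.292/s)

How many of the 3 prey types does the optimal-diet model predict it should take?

1

E/h in descending order: bleak 2.87, roach 0.781, gudgeon 0.632 kJ/s. The optimal diet is the largest prefix of this list for which every included type satisfies E_i/h_i > R on the types above it.
Rate on top 1: 1.632. roach: 0.781 < 1.632 → exclude; stop.
Optimal diet: bleak — 1 of 3 types.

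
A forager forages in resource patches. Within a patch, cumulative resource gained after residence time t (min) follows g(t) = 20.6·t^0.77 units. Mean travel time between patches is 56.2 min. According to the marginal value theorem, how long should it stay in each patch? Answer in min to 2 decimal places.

188.15 min

Maximise g(t)/(T+t): set derivative to zero → g'(t)(T+t) = g(t).
g'(t) = 0.77·20.6·t^-0.23. Setting 0.77·20.6·t^-0.23 = 20.6·t^0.77/(56.2+t) gives 0.77(56.2+t) = t, so 0.23·t = 0.77×56.2.
t* = 0.77×56.2/0.23 = 188.1 min.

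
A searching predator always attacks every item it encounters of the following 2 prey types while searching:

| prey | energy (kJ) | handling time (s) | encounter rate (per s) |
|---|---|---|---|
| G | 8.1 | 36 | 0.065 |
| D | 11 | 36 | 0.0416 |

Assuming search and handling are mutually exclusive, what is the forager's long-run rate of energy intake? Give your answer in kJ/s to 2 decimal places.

R = Σλ_iE_i / (1 + Σλ_ih_i)
Numerator: 0.065×8.1 + 0.0416×11 = 0.9841
Denominator: 1 + 0.065×36 + 0.0416×36 = 4.838
R = 0.9841/4.838 = 0.2034 kJ/s

0.20 kJ/s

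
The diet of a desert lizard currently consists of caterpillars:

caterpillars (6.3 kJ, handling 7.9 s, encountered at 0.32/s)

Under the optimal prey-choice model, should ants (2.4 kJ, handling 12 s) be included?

On caterpillars alone, R = ΣλE/(1+Σλh) = 2.016/3.528 = 0.5714 kJ/s.
ants: E/h = 2.4/12 = 0.2 kJ/s.
0.2 < 0.5714, so adding ants would lower the average — exclude it.

No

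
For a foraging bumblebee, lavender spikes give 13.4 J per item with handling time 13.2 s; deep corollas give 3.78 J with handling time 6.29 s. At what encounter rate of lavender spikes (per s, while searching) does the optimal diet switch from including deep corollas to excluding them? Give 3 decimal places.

At the threshold, the rate on lavender spikes alone equals the profitability of deep corollas: λ·13.4/(1 + λ·13.2) = 3.78/6.29 = 0.601.
Rearranging, λ(13.4 − 0.601×13.2) = 0.601, so λ = 0.601/5.467 = 0.1099 per s.

0.110 per s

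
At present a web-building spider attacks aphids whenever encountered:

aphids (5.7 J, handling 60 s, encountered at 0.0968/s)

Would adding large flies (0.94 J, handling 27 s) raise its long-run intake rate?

Current rate: (0.0968×5.7)/(1 + 0.0968×60) = 0.08105 J/s.
Profitability of large flies: 0.94/27 = 0.03481 J/s.
Since 0.03481 < R, time spent handling large flies is better spent searching.

No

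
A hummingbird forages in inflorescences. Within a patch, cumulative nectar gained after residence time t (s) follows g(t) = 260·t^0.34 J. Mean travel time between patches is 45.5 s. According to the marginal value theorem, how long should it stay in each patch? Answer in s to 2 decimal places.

By the marginal value theorem, leave when the instantaneous gain rate g'(t) equals the habitat-wide average g(t)/(T + t).
g'(t) = 0.34·260·t^-0.66. Setting 0.34·260·t^-0.66 = 260·t^0.34/(45.5+t) gives 0.34(45.5+t) = t, so 0.66·t = 0.34×45.5.
t* = 0.34×45.5/0.66 = 23.44 s.

23.44 s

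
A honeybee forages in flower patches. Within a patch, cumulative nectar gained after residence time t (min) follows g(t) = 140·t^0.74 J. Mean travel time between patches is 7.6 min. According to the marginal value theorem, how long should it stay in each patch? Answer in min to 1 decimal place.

21.6 min

Maximise g(t)/(T+t): set derivative to zero → g'(t)(T+t) = g(t).
g'(t) = 0.74·140·t^-0.26. Setting 0.74·140·t^-0.26 = 140·t^0.74/(7.6+t) gives 0.74(7.6+t) = t, so 0.26·t = 0.74×7.6.
t* = 0.74×7.6/0.26 = 21.63 min.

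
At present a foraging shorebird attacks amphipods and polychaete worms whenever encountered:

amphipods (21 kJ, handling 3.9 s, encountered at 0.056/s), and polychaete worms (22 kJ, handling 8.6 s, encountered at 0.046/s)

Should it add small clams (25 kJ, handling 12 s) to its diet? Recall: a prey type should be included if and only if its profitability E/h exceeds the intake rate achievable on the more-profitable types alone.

Yes

Intake rate on the current diet: R = (0.056×21 + 0.046×22) / (1 + 0.056×3.9 + 0.046×8.6) = 2.188/1.614 = 1.356 kJ/s.
Profitability of small clams: 25/12 = 2.083 kJ/s.
Since 2.083 > R, including small clams increases the long-run rate.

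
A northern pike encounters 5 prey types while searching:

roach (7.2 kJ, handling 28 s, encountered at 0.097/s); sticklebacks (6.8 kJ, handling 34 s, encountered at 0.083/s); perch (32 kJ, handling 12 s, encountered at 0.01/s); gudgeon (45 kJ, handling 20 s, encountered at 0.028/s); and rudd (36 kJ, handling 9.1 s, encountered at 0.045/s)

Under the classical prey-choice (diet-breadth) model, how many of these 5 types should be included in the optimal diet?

Profitabilities (E/h, kJ/s): rudd 3.96, perch 2.67, gudgeon 2.25, roach 0.257, sticklebacks 0.2. Add prey in this order while the next type's profitability exceeds the intake rate on those already taken.
Rate on top 1: 1.149. perch: 2.67 > 1.149 → include.
Rate on top 2: 1.268. gudgeon: 2.25 > 1.268 → include.
Rate on top 3: 1.531. roach: 0.257 < 1.531 → exclude; stop.
Optimal diet: rudd, perch, gudgeon — 3 of 5 types.

3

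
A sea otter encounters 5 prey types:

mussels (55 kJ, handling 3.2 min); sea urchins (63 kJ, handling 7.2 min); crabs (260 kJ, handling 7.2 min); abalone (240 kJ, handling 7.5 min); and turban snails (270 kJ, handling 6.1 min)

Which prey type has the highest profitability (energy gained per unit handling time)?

turban snails

Profitability E/h (kJ/min): mussels = 55/3.2 = 17.2, sea urchins = 63/7.2 = 8.75, crabs = 260/7.2 = 36.1, abalone = 240/7.5 = 32, turban snails = 270/6.1 = 44.3.
Ranked: turban snails > crabs > abalone > mussels > sea urchins.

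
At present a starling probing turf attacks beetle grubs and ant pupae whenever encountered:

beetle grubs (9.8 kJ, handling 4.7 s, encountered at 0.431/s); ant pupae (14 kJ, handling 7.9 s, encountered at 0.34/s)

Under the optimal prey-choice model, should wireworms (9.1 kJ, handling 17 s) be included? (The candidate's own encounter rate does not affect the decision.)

No

Current rate: (0.431×9.8 + 0.34×14)/(1 + 0.431×4.7 + 0.34×7.9) = 1.573 kJ/s.
Profitability of wireworms: 9.1/17 = 0.5353 kJ/s.
0.5353 < 1.573, so adding wireworms would lower the average — exclude it.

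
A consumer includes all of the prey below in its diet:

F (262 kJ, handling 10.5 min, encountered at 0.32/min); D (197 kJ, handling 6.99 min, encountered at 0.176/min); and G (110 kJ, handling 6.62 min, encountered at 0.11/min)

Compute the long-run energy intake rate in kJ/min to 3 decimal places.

20.672 kJ/min

R = (0.32×262 + 0.176×197 + 0.11×110) / (1 + 0.32×10.5 + 0.176×6.99 + 0.11×6.62) = 130.6/6.318 = 20.67 kJ/min.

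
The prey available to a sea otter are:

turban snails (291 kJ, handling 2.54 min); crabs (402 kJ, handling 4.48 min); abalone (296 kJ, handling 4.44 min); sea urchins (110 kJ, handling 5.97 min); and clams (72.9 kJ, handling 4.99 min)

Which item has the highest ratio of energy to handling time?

In descending order of E/h:
turban snails: 291/2.54 = 115 kJ/min
crabs: 402/4.48 = 89.7 kJ/min
abalone: 296/4.44 = 66.7 kJ/min
sea urchins: 110/5.97 = 18.4 kJ/min
clams: 72.9/4.99 = 14.6 kJ/min

turban snails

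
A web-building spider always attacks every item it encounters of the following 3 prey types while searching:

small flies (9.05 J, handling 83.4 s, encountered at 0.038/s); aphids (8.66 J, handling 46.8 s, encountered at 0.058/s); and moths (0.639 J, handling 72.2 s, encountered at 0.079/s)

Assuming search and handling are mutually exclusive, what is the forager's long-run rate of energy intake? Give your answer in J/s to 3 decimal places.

R = (0.038×9.05 + 0.058×8.66 + 0.079×0.639) / (1 + 0.038×83.4 + 0.058×46.8 + 0.079×72.2) = 0.8967/12.59 = 0.07123 J/s.

0.071 J/s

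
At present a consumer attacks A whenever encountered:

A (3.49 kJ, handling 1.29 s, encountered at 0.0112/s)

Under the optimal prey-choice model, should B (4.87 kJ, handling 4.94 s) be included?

Yes

Current rate: (0.0112×3.49)/(1 + 0.0112×1.29) = 0.03853 kJ/s.
B: E/h = 4.87/4.94 = 0.9858 kJ/s.
0.9858 > 0.03853, so adding B raises the average — include it.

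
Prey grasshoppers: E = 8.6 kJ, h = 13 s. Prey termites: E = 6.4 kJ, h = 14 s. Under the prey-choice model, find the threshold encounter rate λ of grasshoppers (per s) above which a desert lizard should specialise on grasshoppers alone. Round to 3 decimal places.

The zero-one rule: include termites iff E₂/h₂ > λE₁/(1+λh₁). Equality gives the switch point.
λE₁h₂ = E₂ + λE₂h₁ ⇒ λ = E₂/(E₁h₂ − E₂h₁) = 6.4/(120.4 − 83.2) = 0.172 per s.

0.172 per s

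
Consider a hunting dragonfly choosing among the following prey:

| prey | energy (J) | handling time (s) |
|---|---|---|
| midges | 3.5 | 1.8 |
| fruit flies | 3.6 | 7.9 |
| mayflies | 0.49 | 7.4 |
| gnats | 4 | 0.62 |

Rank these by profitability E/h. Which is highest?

Profitability E/h (J/s): midges = 3.5/1.8 = 1.94, fruit flies = 3.6/7.9 = 0.456, mayflies = 0.49/7.4 = 0.0662, gnats = 4/0.62 = 6.45.
Ranked: gnats > midges > fruit flies > mayflies.

gnats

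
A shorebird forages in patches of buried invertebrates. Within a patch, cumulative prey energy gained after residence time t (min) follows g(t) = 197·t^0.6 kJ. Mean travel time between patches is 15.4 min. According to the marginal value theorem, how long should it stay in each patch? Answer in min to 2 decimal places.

By the marginal value theorem, leave when the instantaneous gain rate g'(t) equals the habitat-wide average g(t)/(T + t).
g'(t) = 0.6·197·t^-0.4. Setting 0.6·197·t^-0.4 = 197·t^0.6/(15.4+t) gives 0.6(15.4+t) = t, so 0.40·t = 0.6×15.4.
t* = 0.6×15.4/0.40 = 23.1 min.

23.10 min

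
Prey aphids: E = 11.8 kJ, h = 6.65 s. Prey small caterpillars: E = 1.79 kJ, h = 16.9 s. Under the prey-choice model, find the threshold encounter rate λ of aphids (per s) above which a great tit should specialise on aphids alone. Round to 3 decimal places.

0.010 per s

At the threshold, the rate on aphids alone equals the profitability of small caterpillars: λ·11.8/(1 + λ·6.65) = 1.79/16.9 = 0.1059.
Rearranging, λ(11.8 − 0.1059×6.65) = 0.1059, so λ = 0.1059/11.1 = 0.009546 per s.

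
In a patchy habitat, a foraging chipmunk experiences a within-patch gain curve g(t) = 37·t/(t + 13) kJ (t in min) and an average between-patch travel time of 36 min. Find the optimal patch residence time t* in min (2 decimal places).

By the marginal value theorem, leave when the instantaneous gain rate g'(t) equals the habitat-wide average g(t)/(T + t).
g'(t) = 37·13/(t + 13)². Setting 37·13/(t+13)² = 37t/[(t+13)(36+t)] gives 13(36+t) = t(t+13), so t² = 13×36 = 468.
t* = √468 = 21.63 min.

21.63 min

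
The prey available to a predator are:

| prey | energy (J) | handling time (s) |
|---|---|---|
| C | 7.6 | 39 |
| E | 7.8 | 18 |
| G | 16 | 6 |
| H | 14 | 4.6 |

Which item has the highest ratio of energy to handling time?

H

Profitability E/h (J/s): C = 7.6/39 = 0.195, E = 7.8/18 = 0.433, G = 16/6 = 2.67, H = 14/4.6 = 3.04.
Ranked: H > G > E > C.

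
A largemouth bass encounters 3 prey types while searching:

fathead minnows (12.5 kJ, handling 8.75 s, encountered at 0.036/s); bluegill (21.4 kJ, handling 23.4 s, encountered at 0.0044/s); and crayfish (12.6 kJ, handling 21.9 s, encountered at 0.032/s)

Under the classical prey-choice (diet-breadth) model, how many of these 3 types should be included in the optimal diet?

3

Rank by E/h (kJ/s): fathead minnows 1.43, bluegill 0.915, crayfish 0.575. Include each in turn until the next type's E/h falls below the running intake rate.
Rate on top 1: 0.3422. bluegill: 0.915 > 0.3422 → include.
Rate on top 2: 0.3838. crayfish: 0.575 > 0.3838 → include.
Optimal diet: fathead minnows, bluegill, crayfish — 3 of 3 types.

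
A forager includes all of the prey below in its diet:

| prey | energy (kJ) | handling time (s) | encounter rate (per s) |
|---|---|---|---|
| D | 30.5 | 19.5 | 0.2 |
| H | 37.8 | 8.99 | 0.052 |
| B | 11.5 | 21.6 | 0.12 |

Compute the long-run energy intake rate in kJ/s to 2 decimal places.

1.19 kJ/s

R = (0.2×30.5 + 0.052×37.8 + 0.12×11.5) / (1 + 0.2×19.5 + 0.052×8.99 + 0.12×21.6) = 9.446/7.959 = 1.187 kJ/s.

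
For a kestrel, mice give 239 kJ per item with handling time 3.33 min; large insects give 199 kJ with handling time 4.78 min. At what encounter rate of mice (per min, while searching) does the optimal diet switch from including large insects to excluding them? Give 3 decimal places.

0.415 per min

The zero-one rule: include large insects iff E₂/h₂ > λE₁/(1+λh₁). Equality gives the switch point.
λE₁h₂ = E₂ + λE₂h₁ ⇒ λ = E₂/(E₁h₂ − E₂h₁) = 199/(1142 − 662.7) = 0.4148 per min.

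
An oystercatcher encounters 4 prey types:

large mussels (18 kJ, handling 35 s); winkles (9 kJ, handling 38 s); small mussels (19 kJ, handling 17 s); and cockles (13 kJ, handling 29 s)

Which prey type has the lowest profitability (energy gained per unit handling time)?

In descending order of E/h:
small mussels: 19/17 = 1.12 kJ/s
large mussels: 18/35 = 0.514 kJ/s
cockles: 13/29 = 0.448 kJ/s
winkles: 9/38 = 0.237 kJ/s

winkles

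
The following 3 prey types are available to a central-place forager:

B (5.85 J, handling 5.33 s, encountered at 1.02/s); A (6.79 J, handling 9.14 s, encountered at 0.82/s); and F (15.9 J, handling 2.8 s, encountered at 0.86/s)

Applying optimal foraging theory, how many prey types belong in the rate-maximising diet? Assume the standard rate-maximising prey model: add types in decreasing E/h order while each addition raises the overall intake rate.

1

Profitabilities (E/h, J/s): F 5.68, B 1.1, A 0.743. Add prey in this order while the next type's profitability exceeds the intake rate on those already taken.
Rate on top 1: 4.012. B: 1.1 < 4.012 → exclude; stop.
Optimal diet: F — 1 of 3 types.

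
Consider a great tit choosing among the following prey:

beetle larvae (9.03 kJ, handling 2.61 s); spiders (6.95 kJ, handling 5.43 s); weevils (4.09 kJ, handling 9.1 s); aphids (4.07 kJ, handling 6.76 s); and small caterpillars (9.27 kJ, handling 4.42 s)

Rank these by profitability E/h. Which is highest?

Profitability E/h (kJ/s): beetle larvae = 9.03/2.61 = 3.46, spiders = 6.95/5.43 = 1.28, weevils = 4.09/9.1 = 0.449, aphids = 4.07/6.76 = 0.602, small caterpillars = 9.27/4.42 = 2.1.
Ranked: beetle larvae > small caterpillars > spiders > aphids > weevils.

beetle larvae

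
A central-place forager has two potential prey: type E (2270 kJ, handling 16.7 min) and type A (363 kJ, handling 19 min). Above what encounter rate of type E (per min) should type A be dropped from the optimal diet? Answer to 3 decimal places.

At the threshold, the rate on type E alone equals the profitability of type A: λ·2270/(1 + λ·16.7) = 363/19 = 19.11.
Rearranging, λ(2270 − 19.11×16.7) = 19.11, so λ = 19.11/1951 = 0.009793 per min.

0.010 per min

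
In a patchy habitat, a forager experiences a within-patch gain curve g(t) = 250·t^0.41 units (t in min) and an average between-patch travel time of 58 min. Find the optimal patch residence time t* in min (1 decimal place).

Optimal t* satisfies g'(t*) = g(t*)/(T + t*).
g'(t) = 0.41·250·t^-0.59. Setting 0.41·250·t^-0.59 = 250·t^0.41/(58+t) gives 0.41(58+t) = t, so 0.59·t = 0.41×58.
t* = 0.41×58/0.59 = 40.31 min.

40.3 min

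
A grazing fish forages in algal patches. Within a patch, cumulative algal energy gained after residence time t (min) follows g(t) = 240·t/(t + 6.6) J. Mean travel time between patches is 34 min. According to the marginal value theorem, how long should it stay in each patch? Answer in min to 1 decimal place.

Maximise g(t)/(T+t): set derivative to zero → g'(t)(T+t) = g(t).
g'(t) = 240·6.6/(t + 6.6)². Setting 240·6.6/(t+6.6)² = 240t/[(t+6.6)(34+t)] gives 6.6(34+t) = t(t+6.6), so t² = 6.6×34 = 224.4.
t* = √224.4 = 14.98 min.

15.0 min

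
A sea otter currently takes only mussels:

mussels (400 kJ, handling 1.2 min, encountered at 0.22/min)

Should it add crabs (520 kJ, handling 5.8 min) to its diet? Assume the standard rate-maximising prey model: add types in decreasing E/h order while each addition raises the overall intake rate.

Current rate: (0.22×400)/(1 + 0.22×1.2) = 69.62 kJ/min.
crabs: E/h = 520/5.8 = 89.66 kJ/min.
Since 89.66 > R, including crabs increases the long-run rate.

Yes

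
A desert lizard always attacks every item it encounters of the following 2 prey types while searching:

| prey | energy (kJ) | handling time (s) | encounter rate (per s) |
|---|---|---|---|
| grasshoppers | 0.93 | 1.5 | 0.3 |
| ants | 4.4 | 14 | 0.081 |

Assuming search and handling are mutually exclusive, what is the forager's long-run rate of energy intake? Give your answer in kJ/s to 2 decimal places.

0.25 kJ/s

R = Σλ_iE_i / (1 + Σλ_ih_i)
Numerator: 0.3×0.93 + 0.081×4.4 = 0.6354
Denominator: 1 + 0.3×1.5 + 0.081×14 = 2.584
R = 0.6354/2.584 = 0.2459 kJ/s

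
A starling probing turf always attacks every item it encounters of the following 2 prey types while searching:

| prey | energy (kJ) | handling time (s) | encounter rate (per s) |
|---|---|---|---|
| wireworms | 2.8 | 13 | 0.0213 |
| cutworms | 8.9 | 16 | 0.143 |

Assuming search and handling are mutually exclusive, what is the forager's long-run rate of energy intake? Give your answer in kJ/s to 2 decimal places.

R = (0.0213×2.8 + 0.143×8.9) / (1 + 0.0213×13 + 0.143×16) = 1.332/3.565 = 0.3737 kJ/s.

0.37 kJ/s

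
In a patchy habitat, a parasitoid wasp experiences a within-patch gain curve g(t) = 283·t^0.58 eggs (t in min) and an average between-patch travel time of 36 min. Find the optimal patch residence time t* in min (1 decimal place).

49.7 min

Optimal t* satisfies g'(t*) = g(t*)/(T + t*).
g'(t) = 0.58·283·t^-0.42. Setting 0.58·283·t^-0.42 = 283·t^0.58/(36+t) gives 0.58(36+t) = t, so 0.42·t = 0.58×36.
t* = 0.58×36/0.42 = 49.71 min.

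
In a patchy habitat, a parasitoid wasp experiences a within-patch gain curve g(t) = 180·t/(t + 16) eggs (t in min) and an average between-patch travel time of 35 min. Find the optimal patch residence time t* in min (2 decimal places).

Optimal t* satisfies g'(t*) = g(t*)/(T + t*).
g'(t) = 180·16/(t + 16)². Setting 180·16/(t+16)² = 180t/[(t+16)(35+t)] gives 16(35+t) = t(t+16), so t² = 16×35 = 560.
t* = √560 = 23.66 min.

23.66 min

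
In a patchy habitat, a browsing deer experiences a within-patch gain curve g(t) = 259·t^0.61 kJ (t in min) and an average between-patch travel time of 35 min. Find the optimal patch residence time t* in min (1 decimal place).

Maximise g(t)/(T+t): set derivative to zero → g'(t)(T+t) = g(t).
g'(t) = 0.61·259·t^-0.39. Setting 0.61·259·t^-0.39 = 259·t^0.61/(35+t) gives 0.61(35+t) = t, so 0.39·t = 0.61×35.
t* = 0.61×35/0.39 = 54.74 min.

54.7 min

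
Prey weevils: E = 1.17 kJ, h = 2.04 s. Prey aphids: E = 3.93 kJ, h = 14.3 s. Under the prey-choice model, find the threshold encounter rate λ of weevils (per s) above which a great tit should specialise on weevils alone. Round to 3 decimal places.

The zero-one rule: include aphids iff E₂/h₂ > λE₁/(1+λh₁). Equality gives the switch point.
λE₁h₂ = E₂ + λE₂h₁ ⇒ λ = E₂/(E₁h₂ − E₂h₁) = 3.93/(16.73 − 8.017) = 0.451 per s.

0.451 per s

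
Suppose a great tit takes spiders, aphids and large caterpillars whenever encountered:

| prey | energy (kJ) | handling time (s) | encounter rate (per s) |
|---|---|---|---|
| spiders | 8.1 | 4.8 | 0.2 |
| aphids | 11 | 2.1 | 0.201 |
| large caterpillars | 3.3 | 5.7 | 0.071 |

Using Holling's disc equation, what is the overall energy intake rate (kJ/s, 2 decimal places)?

Energy encountered per unit search time: 0.2×8.1 + 0.201×11 + 0.071×3.3 = 4.065 kJ/s.
Handling time per unit search time: 0.2×4.8 + 0.201×2.1 + 0.071×5.7 = 1.787.
Rate = 4.065/(1 + 1.787) = 1.459 kJ/s.

1.46 kJ/s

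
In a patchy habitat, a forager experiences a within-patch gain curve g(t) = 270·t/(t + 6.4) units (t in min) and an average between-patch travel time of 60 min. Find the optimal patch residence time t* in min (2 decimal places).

Maximise g(t)/(T+t): set derivative to zero → g'(t)(T+t) = g(t).
g'(t) = 270·6.4/(t + 6.4)². Setting 270·6.4/(t+6.4)² = 270t/[(t+6.4)(60+t)] gives 6.4(60+t) = t(t+6.4), so t² = 6.4×60 = 384.
t* = √384 = 19.6 min.

19.60 min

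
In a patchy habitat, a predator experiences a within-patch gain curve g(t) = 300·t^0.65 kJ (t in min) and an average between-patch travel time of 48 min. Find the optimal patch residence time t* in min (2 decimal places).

89.14 min

Optimal t* satisfies g'(t*) = g(t*)/(T + t*).
g'(t) = 0.65·300·t^-0.35. Setting 0.65·300·t^-0.35 = 300·t^0.65/(48+t) gives 0.65(48+t) = t, so 0.35·t = 0.65×48.
t* = 0.65×48/0.35 = 89.14 min.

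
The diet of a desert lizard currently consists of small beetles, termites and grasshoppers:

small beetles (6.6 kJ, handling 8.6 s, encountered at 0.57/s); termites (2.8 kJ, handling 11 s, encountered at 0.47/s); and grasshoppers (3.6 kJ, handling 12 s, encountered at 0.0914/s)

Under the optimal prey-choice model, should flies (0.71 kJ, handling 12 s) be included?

No

Intake rate on the current diet: R = (0.57×6.6 + 0.47×2.8 + 0.0914×3.6) / (1 + 0.57×8.6 + 0.47×11 + 0.0914×12) = 5.407/12.17 = 0.4443 kJ/s.
flies: E/h = 0.71/12 = 0.05917 kJ/s.
0.05917 < 0.4443, so adding flies would lower the average — exclude it.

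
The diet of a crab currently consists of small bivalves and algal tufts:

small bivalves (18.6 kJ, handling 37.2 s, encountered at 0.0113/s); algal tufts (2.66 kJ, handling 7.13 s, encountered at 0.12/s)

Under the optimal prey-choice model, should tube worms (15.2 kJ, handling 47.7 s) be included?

On small bivalves and algal tufts alone, R = ΣλE/(1+Σλh) = 0.5294/2.276 = 0.2326 kJ/s.
tube worms: E/h = 15.2/47.7 = 0.3187 kJ/s.
Since 0.3187 > R, including tube worms increases the long-run rate.

Yes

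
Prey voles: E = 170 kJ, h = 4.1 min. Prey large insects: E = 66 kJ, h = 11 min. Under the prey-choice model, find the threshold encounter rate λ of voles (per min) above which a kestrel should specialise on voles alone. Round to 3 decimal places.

The zero-one rule: include large insects iff E₂/h₂ > λE₁/(1+λh₁). Equality gives the switch point.
λE₁h₂ = E₂ + λE₂h₁ ⇒ λ = E₂/(E₁h₂ − E₂h₁) = 66/(1870 − 270.6) = 0.04127 per min.

0.041 per min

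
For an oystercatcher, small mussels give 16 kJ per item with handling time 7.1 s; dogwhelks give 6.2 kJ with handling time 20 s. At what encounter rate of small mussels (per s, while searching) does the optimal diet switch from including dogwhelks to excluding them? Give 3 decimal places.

0.022 per s

At the threshold, the rate on small mussels alone equals the profitability of dogwhelks: λ·16/(1 + λ·7.1) = 6.2/20 = 0.31.
Rearranging, λ(16 − 0.31×7.1) = 0.31, so λ = 0.31/13.8 = 0.02247 per s.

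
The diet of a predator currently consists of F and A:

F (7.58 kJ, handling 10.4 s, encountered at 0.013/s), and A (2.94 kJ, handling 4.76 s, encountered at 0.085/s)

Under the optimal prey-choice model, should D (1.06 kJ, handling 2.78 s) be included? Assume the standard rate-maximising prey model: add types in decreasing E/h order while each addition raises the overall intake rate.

Current rate: (0.013×7.58 + 0.085×2.94)/(1 + 0.013×10.4 + 0.085×4.76) = 0.2263 kJ/s.
D: E/h = 1.06/2.78 = 0.3813 kJ/s.
Since 0.3813 > R, including D increases the long-run rate.

Yes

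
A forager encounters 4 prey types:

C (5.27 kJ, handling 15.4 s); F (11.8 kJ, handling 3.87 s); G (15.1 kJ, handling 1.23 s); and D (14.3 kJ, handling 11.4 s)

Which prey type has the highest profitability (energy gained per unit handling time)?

Profitability E/h (kJ/s): C = 5.27/15.4 = 0.342, F = 11.8/3.87 = 3.05, G = 15.1/1.23 = 12.3, D = 14.3/11.4 = 1.25.
Ranked: G > F > D > C.

G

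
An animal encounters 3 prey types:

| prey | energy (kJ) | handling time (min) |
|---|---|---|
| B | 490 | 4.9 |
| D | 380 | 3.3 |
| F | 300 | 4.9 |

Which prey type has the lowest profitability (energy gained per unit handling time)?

Profitability E/h (kJ/min): B = 490/4.9 = 100, D = 380/3.3 = 115, F = 300/4.9 = 61.2.
Ranked: D > B > F.

F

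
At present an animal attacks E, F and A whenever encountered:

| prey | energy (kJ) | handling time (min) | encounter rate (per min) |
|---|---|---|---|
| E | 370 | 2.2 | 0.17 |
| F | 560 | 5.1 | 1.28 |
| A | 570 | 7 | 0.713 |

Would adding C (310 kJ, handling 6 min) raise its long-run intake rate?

No

On E, F and A alone, R = ΣλE/(1+Σλh) = 1186/12.89 = 92 kJ/min.
C: E/h = 310/6 = 51.67 kJ/min.
51.67 < 92, so adding C would lower the average — exclude it.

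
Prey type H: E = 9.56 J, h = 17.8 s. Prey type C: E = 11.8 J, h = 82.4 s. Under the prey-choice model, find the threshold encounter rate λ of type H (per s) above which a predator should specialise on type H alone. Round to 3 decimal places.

0.020 per s

Drop type C once their profitability E₂/h₂ falls below the rate achievable on type H alone: E₂/h₂ = λE₁/(1 + λh₁).
Solve for λ: λE₁h₂ = E₂(1 + λh₁) → λ(E₁h₂ − E₂h₁) = E₂ → λ = E₂/(E₁h₂ − E₂h₁).
λ = 11.8/(9.56×82.4 − 11.8×17.8) = 11.8/577.7 = 0.02043 per s.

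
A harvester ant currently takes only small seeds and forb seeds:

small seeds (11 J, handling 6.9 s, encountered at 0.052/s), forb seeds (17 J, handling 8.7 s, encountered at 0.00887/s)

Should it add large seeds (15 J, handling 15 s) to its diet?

Yes

Current rate: (0.052×11 + 0.00887×17)/(1 + 0.052×6.9 + 0.00887×8.7) = 0.5033 J/s.
large seeds: E/h = 15/15 = 1 J/s.
1 > 0.5033, so adding large seeds raises the average — include it.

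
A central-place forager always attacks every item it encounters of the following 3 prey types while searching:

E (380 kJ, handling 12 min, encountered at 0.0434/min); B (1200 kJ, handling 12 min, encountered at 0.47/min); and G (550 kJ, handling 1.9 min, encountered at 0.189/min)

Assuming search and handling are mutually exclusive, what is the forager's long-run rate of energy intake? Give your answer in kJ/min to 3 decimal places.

Energy encountered per unit search time: 0.0434×380 + 0.47×1200 + 0.189×550 = 684.4 kJ/min.
Handling time per unit search time: 0.0434×12 + 0.47×12 + 0.189×1.9 = 6.52.
Rate = 684.4/(1 + 6.52) = 91.02 kJ/min.

91.017 kJ/min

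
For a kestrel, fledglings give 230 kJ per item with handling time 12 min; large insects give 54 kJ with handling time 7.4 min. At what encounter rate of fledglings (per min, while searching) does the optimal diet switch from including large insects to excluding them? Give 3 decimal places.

0.051 per min

Drop large insects once their profitability E₂/h₂ falls below the rate achievable on fledglings alone: E₂/h₂ = λE₁/(1 + λh₁).
Solve for λ: λE₁h₂ = E₂(1 + λh₁) → λ(E₁h₂ − E₂h₁) = E₂ → λ = E₂/(E₁h₂ − E₂h₁).
λ = 54/(230×7.4 − 54×12) = 54/1054 = 0.05123 per min.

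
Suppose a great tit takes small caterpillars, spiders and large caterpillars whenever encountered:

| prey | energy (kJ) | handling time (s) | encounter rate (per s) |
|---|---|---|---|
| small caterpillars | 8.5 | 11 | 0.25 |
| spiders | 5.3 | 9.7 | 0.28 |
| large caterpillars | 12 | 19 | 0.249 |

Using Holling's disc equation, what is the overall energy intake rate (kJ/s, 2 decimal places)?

R = Σλ_iE_i / (1 + Σλ_ih_i)
Numerator: 0.25×8.5 + 0.28×5.3 + 0.249×12 = 6.597
Denominator: 1 + 0.25×11 + 0.28×9.7 + 0.249×19 = 11.2
R = 6.597/11.2 = 0.5892 kJ/s

0.59 kJ/s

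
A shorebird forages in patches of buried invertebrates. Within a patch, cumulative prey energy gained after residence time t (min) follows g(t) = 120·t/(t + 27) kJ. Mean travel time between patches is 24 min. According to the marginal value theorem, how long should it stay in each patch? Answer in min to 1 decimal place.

Optimal t* satisfies g'(t*) = g(t*)/(T + t*).
g'(t) = 120·27/(t + 27)². Setting 120·27/(t+27)² = 120t/[(t+27)(24+t)] gives 27(24+t) = t(t+27), so t² = 27×24 = 648.
t* = √648 = 25.46 min.

25.5 min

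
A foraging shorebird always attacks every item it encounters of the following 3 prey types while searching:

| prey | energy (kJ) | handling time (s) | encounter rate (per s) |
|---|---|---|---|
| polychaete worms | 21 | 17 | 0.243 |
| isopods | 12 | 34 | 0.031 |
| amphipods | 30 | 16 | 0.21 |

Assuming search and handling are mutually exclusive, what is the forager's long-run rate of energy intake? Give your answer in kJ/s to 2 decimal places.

1.23 kJ/s

Energy encountered per unit search time: 0.243×21 + 0.031×12 + 0.21×30 = 11.78 kJ/s.
Handling time per unit search time: 0.243×17 + 0.031×34 + 0.21×16 = 8.545.
Rate = 11.78/(1 + 8.545) = 1.234 kJ/s.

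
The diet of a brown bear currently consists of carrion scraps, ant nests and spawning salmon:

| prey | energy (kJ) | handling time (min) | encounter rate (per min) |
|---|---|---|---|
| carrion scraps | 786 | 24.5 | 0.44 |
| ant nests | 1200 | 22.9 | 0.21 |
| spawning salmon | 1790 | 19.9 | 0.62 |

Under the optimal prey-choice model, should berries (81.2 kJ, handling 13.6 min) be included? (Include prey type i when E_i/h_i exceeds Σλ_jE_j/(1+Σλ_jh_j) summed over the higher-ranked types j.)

No

Current rate: (0.44×786 + 0.21×1200 + 0.62×1790)/(1 + 0.44×24.5 + 0.21×22.9 + 0.62×19.9) = 59.03 kJ/min.
berries: E/h = 81.2/13.6 = 5.971 kJ/min.
5.971 < 59.03, so adding berries would lower the average — exclude it.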